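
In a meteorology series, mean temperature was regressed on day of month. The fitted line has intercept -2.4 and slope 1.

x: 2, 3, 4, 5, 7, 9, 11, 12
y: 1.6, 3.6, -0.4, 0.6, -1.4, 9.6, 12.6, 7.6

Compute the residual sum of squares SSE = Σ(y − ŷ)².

x=2: ŷ = -2.4 + 2 = -0.4; r = 1.6 − (-0.4) = 2
x=3: ŷ = -2.4 + 3 = 0.6; r = 3.6 − 0.6 = 3
x=4: ŷ = -2.4 + 4 = 1.6; r = -0.4 − 1.6 = -2
x=5: ŷ = -2.4 + 5 = 2.6; r = 0.6 − 2.6 = -2
x=7: ŷ = -2.4 + 7 = 4.6; r = -1.4 − 4.6 = -6
x=9: ŷ = -2.4 + 9 = 6.6; r = 9.6 − 6.6 = 3
x=11: ŷ = -2.4 + 11 = 8.6; r = 12.6 − 8.6 = 4
x=12: ŷ = -2.4 + 12 = 9.6; r = 7.6 − 9.6 = -2
SSE = 4 + 9 + 4 + 4 + 36 + 9 + 16 + 4 = 86

SSE = 86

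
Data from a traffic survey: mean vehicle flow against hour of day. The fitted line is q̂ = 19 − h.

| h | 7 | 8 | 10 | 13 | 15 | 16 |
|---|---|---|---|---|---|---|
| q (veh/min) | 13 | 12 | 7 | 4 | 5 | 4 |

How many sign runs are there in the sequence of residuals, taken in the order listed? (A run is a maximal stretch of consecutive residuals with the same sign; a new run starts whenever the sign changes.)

h=7: q̂ = 19 − 7 = 12; r = 13 − 12 = 1
h=8: q̂ = 19 − 8 = 11; r = 12 − 11 = 1
h=10: q̂ = 19 − 10 = 9; r = 7 − 9 = -2
h=13: q̂ = 19 − 13 = 6; r = 4 − 6 = -2
h=15: q̂ = 19 − 15 = 4; r = 5 − 4 = 1
h=16: q̂ = 19 − 16 = 3; r = 4 − 3 = 1
Signs: + + − − + +
Runs: +×2, −×2, +×2 → 3

3 runs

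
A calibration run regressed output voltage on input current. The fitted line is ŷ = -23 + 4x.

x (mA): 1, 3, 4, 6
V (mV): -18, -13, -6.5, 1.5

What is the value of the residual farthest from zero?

r = -2

x=1: ŷ = -23 + 4·1 = -19; r = -18 − (-19) = 1
x=3: ŷ = -23 + 4·3 = -11; r = -13 − (-11) = -2
x=4: ŷ = -23 + 4·4 = -7; r = -6.5 − (-7) = 0.5
x=6: ŷ = -23 + 4·6 = 1; r = 1.5 − 1 = 0.5
Largest |r| is 2 at x = 3, residual -2.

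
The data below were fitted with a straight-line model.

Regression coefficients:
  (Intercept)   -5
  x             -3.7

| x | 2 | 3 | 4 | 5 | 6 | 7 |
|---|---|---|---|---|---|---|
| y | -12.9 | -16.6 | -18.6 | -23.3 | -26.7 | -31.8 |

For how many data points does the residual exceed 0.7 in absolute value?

x=2: ŷ = -5 − 3.7·2 = -12.4; e = -12.9 − (-12.4) = -0.5
x=3: ŷ = -5 − 3.7·3 = -16.1; e = -16.6 − (-16.1) = -0.5
x=4: ŷ = -5 − 3.7·4 = -19.8; e = -18.6 − (-19.8) = 1.2
x=5: ŷ = -5 − 3.7·5 = -23.5; e = -23.3 − (-23.5) = 0.2
x=6: ŷ = -5 − 3.7·6 = -27.2; e = -26.7 − (-27.2) = 0.5
x=7: ŷ = -5 − 3.7·7 = -30.9; e = -31.8 − (-30.9) = -0.9
|e| > 0.7: x=4 (|e|=1.2), x=7 (|e|=0.9) → 2

2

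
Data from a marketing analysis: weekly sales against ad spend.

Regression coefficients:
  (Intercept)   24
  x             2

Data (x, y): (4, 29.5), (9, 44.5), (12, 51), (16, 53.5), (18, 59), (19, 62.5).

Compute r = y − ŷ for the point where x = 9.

ŷ = 24 + 2·9 = 42
r = 44.5 − 42 = 2.5

r = 2.5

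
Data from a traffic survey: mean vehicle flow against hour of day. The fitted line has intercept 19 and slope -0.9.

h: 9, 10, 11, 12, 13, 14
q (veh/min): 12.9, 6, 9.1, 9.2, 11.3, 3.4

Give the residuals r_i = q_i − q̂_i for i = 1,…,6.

h=9: q̂ = 19 − 0.9·9 = 10.9; r = 12.9 − 10.9 = 2
h=10: q̂ = 19 − 0.9·10 = 10; r = 6 − 10 = -4
h=11: q̂ = 19 − 0.9·11 = 9.1; r = 9.1 − 9.1 = 0
h=12: q̂ = 19 − 0.9·12 = 8.2; r = 9.2 − 8.2 = 1
h=13: q̂ = 19 − 0.9·13 = 7.3; r = 11.3 − 7.3 = 4
h=14: q̂ = 19 − 0.9·14 = 6.4; r = 3.4 − 6.4 = -3

2, -4, 0, 1, 4, -3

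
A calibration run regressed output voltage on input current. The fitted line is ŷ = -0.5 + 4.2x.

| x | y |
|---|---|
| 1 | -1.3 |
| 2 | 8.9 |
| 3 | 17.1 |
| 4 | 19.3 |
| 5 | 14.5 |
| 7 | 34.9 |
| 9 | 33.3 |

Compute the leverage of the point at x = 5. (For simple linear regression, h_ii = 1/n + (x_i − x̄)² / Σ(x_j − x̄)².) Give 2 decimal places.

x̄ = (1 + 2 + 3 + 4 + 5 + 7 + 9)/7 = 4.42857
Σ(x − x̄)² = 11.7551 + 5.89796 + 2.04082 + 0.183673 + 0.326531 + 6.61224 + 20.898 = 47.7143
h = 1/7 + (0.571429)²/47.7143 = 0.142857 + 0.00684346 = 0.15

h = 0.15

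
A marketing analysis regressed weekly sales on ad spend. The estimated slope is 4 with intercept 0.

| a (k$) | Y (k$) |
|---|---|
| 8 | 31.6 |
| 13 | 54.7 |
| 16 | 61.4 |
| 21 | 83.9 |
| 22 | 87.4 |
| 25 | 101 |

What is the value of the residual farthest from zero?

a=8: Ŷ = 4·8 = 32; r = 31.6 − 32 = -0.4
a=13: Ŷ = 4·13 = 52; r = 54.7 − 52 = 2.7
a=16: Ŷ = 4·16 = 64; r = 61.4 − 64 = -2.6
a=21: Ŷ = 4·21 = 84; r = 83.9 − 84 = -0.1
a=22: Ŷ = 4·22 = 88; r = 87.4 − 88 = -0.6
a=25: Ŷ = 4·25 = 100; r = 101 − 100 = 1
Largest |r| is 2.7 at a = 13, residual 2.7.

r = 2.7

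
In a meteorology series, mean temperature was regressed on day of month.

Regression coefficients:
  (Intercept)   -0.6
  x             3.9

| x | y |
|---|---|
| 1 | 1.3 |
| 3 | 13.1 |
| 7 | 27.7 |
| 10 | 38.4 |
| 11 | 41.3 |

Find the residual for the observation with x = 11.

ŷ = -0.6 + 3.9·11 = 42.3
r = 41.3 − 42.3 = -1

r = -1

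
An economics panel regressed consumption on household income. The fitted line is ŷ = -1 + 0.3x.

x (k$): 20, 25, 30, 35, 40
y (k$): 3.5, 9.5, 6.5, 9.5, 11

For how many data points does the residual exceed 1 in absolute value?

3

x=20: ŷ = -1 + 0.3·20 = 5; e = 3.5 − 5 = -1.5
x=25: ŷ = -1 + 0.3·25 = 6.5; e = 9.5 − 6.5 = 3
x=30: ŷ = -1 + 0.3·30 = 8; e = 6.5 − 8 = -1.5
x=35: ŷ = -1 + 0.3·35 = 9.5; e = 9.5 − 9.5 = 0
x=40: ŷ = -1 + 0.3·40 = 11; e = 11 − 11 = 0
|e| > 1: x=20 (|e|=1.5), x=25 (|e|=3), x=30 (|e|=1.5) → 3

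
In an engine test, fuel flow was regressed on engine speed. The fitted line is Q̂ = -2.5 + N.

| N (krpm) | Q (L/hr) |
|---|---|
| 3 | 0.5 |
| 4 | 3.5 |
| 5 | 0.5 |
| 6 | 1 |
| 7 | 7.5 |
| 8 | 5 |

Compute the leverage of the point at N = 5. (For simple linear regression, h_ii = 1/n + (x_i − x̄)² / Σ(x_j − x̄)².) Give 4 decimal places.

h = 0.1810

N̄ = (3 + 4 + 5 + 6 + 7 + 8)/6 = 5.5
Σ(N − N̄)² = 6.25 + 2.25 + 0.25 + 0.25 + 2.25 + 6.25 = 17.5
h = 1/6 + (-0.5)²/17.5 = 0.166667 + 0.0142857 = 0.1810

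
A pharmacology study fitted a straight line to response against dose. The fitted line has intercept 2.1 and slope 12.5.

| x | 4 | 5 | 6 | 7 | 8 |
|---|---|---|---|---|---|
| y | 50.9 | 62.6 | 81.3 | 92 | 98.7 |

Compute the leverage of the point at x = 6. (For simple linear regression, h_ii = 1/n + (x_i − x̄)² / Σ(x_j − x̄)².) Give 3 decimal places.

h = 0.200

x̄ = (4 + 5 + 6 + 7 + 8)/5 = 6
Σ(x − x̄)² = 4 + 1 + 0 + 1 + 4 = 10
h = 1/5 + (0)²/10 = 0.2 + 0 = 0.200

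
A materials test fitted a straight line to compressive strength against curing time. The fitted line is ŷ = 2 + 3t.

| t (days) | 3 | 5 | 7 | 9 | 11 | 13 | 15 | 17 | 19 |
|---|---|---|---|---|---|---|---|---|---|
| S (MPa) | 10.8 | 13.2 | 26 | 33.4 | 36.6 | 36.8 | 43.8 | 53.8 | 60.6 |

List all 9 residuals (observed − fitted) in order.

-0.2, -3.8, 3, 4.4, 1.6, -4.2, -3.2, 0.8, 1.6

t=3: ŷ = 2 + 3·3 = 11; r = 10.8 − 11 = -0.2
t=5: ŷ = 2 + 3·5 = 17; r = 13.2 − 17 = -3.8
t=7: ŷ = 2 + 3·7 = 23; r = 26 − 23 = 3
t=9: ŷ = 2 + 3·9 = 29; r = 33.4 − 29 = 4.4
t=11: ŷ = 2 + 3·11 = 35; r = 36.6 − 35 = 1.6
t=13: ŷ = 2 + 3·13 = 41; r = 36.8 − 41 = -4.2
t=15: ŷ = 2 + 3·15 = 47; r = 43.8 − 47 = -3.2
t=17: ŷ = 2 + 3·17 = 53; r = 53.8 − 53 = 0.8
t=19: ŷ = 2 + 3·19 = 59; r = 60.6 − 59 = 1.6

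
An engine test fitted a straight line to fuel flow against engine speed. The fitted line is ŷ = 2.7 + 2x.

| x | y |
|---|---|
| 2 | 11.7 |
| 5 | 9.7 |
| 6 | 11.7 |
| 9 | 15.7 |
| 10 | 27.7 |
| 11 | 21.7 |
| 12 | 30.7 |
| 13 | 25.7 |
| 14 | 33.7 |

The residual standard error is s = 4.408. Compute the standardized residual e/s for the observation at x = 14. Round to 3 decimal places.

ŷ = 2.7 + 2·14 = 30.7
e = 33.7 − 30.7 = 3
e/s = 3 / 4.408 = 0.681

0.681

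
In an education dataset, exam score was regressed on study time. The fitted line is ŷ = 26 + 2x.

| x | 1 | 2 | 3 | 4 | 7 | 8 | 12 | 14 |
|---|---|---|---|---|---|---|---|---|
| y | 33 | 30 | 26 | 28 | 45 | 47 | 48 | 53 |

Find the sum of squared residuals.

x=1: ŷ = 26 + 2·1 = 28; e = 33 − 28 = 5
x=2: ŷ = 26 + 2·2 = 30; e = 30 − 30 = 0
x=3: ŷ = 26 + 2·3 = 32; e = 26 − 32 = -6
x=4: ŷ = 26 + 2·4 = 34; e = 28 − 34 = -6
x=7: ŷ = 26 + 2·7 = 40; e = 45 − 40 = 5
x=8: ŷ = 26 + 2·8 = 42; e = 47 − 42 = 5
x=12: ŷ = 26 + 2·12 = 50; e = 48 − 50 = -2
x=14: ŷ = 26 + 2·14 = 54; e = 53 − 54 = -1
SSE = 25 + 0 + 36 + 36 + 25 + 25 + 4 + 1 = 152

SSE = 152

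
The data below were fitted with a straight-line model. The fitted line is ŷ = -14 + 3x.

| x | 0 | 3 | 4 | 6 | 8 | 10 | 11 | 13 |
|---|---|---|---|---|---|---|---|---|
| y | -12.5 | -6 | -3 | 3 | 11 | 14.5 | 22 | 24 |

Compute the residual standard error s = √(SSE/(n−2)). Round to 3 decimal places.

x=0: ŷ = -14 + 3·0 = -14; r = -12.5 − (-14) = 1.5
x=3: ŷ = -14 + 3·3 = -5; r = -6 − (-5) = -1
x=4: ŷ = -14 + 3·4 = -2; r = -3 − (-2) = -1
x=6: ŷ = -14 + 3·6 = 4; r = 3 − 4 = -1
x=8: ŷ = -14 + 3·8 = 10; r = 11 − 10 = 1
x=10: ŷ = -14 + 3·10 = 16; r = 14.5 − 16 = -1.5
x=11: ŷ = -14 + 3·11 = 19; r = 22 − 19 = 3
x=13: ŷ = -14 + 3·13 = 25; r = 24 − 25 = -1
SSE = 2.25 + 1 + 1 + 1 + 1 + 2.25 + 9 + 1 = 18.5
s = √(18.5/6) = √3.08333 ≈ 1.756

s = 1.756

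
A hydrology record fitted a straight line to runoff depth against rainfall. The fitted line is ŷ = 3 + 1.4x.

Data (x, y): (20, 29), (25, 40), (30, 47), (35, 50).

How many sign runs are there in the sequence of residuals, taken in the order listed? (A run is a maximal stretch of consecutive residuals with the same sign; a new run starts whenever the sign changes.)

3 runs

x=20: ŷ = 3 + 1.4·20 = 31; e = 29 − 31 = -2
x=25: ŷ = 3 + 1.4·25 = 38; e = 40 − 38 = 2
x=30: ŷ = 3 + 1.4·30 = 45; e = 47 − 45 = 2
x=35: ŷ = 3 + 1.4·35 = 52; e = 50 − 52 = -2
Signs: − + + −
Runs: −×1, +×2, −×1 → 3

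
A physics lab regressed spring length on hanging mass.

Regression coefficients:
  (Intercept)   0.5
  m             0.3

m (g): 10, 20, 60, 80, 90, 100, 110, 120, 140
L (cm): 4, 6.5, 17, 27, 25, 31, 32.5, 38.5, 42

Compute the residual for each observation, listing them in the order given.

m=10: L̂ = 0.5 + 0.3·10 = 3.5; e = 4 − 3.5 = 0.5
m=20: L̂ = 0.5 + 0.3·20 = 6.5; e = 6.5 − 6.5 = 0
m=60: L̂ = 0.5 + 0.3·60 = 18.5; e = 17 − 18.5 = -1.5
m=80: L̂ = 0.5 + 0.3·80 = 24.5; e = 27 − 24.5 = 2.5
m=90: L̂ = 0.5 + 0.3·90 = 27.5; e = 25 − 27.5 = -2.5
m=100: L̂ = 0.5 + 0.3·100 = 30.5; e = 31 − 30.5 = 0.5
m=110: L̂ = 0.5 + 0.3·110 = 33.5; e = 32.5 − 33.5 = -1
m=120: L̂ = 0.5 + 0.3·120 = 36.5; e = 38.5 − 36.5 = 2
m=140: L̂ = 0.5 + 0.3·140 = 42.5; e = 42 − 42.5 = -0.5

0.5, 0, -1.5, 2.5, -2.5, 0.5, -1, 2, -0.5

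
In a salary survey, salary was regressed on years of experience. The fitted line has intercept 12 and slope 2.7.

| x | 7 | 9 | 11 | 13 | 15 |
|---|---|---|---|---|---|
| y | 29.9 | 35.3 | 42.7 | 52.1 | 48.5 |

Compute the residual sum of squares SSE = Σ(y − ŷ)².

SSE = 44

x=7: ŷ = 12 + 2.7·7 = 30.9; e = 29.9 − 30.9 = -1
x=9: ŷ = 12 + 2.7·9 = 36.3; e = 35.3 − 36.3 = -1
x=11: ŷ = 12 + 2.7·11 = 41.7; e = 42.7 − 41.7 = 1
x=13: ŷ = 12 + 2.7·13 = 47.1; e = 52.1 − 47.1 = 5
x=15: ŷ = 12 + 2.7·15 = 52.5; e = 48.5 − 52.5 = -4
SSE = 1 + 1 + 1 + 25 + 16 = 44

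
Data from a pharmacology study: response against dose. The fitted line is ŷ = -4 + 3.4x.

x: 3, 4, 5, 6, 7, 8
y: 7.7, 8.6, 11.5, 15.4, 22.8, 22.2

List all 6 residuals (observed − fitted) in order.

x=3: ŷ = -4 + 3.4·3 = 6.2; e = 7.7 − 6.2 = 1.5
x=4: ŷ = -4 + 3.4·4 = 9.6; e = 8.6 − 9.6 = -1
x=5: ŷ = -4 + 3.4·5 = 13; e = 11.5 − 13 = -1.5
x=6: ŷ = -4 + 3.4·6 = 16.4; e = 15.4 − 16.4 = -1
x=7: ŷ = -4 + 3.4·7 = 19.8; e = 22.8 − 19.8 = 3
x=8: ŷ = -4 + 3.4·8 = 23.2; e = 22.2 − 23.2 = -1

1.5, -1, -1.5, -1, 3, -1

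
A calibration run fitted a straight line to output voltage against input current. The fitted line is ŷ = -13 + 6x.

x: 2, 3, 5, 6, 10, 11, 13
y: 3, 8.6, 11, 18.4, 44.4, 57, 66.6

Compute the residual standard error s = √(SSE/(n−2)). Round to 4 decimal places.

s = 4.7210

x=2: ŷ = -13 + 6·2 = -1; e = 3 − (-1) = 4
x=3: ŷ = -13 + 6·3 = 5; e = 8.6 − 5 = 3.6
x=5: ŷ = -13 + 6·5 = 17; e = 11 − 17 = -6
x=6: ŷ = -13 + 6·6 = 23; e = 18.4 − 23 = -4.6
x=10: ŷ = -13 + 6·10 = 47; e = 44.4 − 47 = -2.6
x=11: ŷ = -13 + 6·11 = 53; e = 57 − 53 = 4
x=13: ŷ = -13 + 6·13 = 65; e = 66.6 − 65 = 1.6
SSE = 16 + 12.96 + 36 + 21.16 + 6.76 + 16 + 2.56 = 111.44
s = √(111.44/5) = √22.288 ≈ 4.7210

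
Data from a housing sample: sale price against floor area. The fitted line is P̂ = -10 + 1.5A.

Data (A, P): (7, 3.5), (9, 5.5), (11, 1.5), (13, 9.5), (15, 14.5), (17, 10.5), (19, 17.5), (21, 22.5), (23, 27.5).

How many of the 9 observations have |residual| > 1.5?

A=7: P̂ = -10 + 1.5·7 = 0.5; r = 3.5 − 0.5 = 3
A=9: P̂ = -10 + 1.5·9 = 3.5; r = 5.5 − 3.5 = 2
A=11: P̂ = -10 + 1.5·11 = 6.5; r = 1.5 − 6.5 = -5
A=13: P̂ = -10 + 1.5·13 = 9.5; r = 9.5 − 9.5 = 0
A=15: P̂ = -10 + 1.5·15 = 12.5; r = 14.5 − 12.5 = 2
A=17: P̂ = -10 + 1.5·17 = 15.5; r = 10.5 − 15.5 = -5
A=19: P̂ = -10 + 1.5·19 = 18.5; r = 17.5 − 18.5 = -1
A=21: P̂ = -10 + 1.5·21 = 21.5; r = 22.5 − 21.5 = 1
A=23: P̂ = -10 + 1.5·23 = 24.5; r = 27.5 − 24.5 = 3
|r| > 1.5: A=7 (|r|=3), A=9 (|r|=2), A=11 (|r|=5), A=15 (|r|=2), A=17 (|r|=5), A=23 (|r|=3) → 6

6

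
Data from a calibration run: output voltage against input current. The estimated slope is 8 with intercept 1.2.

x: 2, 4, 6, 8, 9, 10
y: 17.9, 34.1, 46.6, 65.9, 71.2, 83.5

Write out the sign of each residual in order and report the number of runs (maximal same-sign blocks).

x=2: ŷ = 1.2 + 8·2 = 17.2; r = 17.9 − 17.2 = 0.7
x=4: ŷ = 1.2 + 8·4 = 33.2; r = 34.1 − 33.2 = 0.9
x=6: ŷ = 1.2 + 8·6 = 49.2; r = 46.6 − 49.2 = -2.6
x=8: ŷ = 1.2 + 8·8 = 65.2; r = 65.9 − 65.2 = 0.7
x=9: ŷ = 1.2 + 8·9 = 73.2; r = 71.2 − 73.2 = -2
x=10: ŷ = 1.2 + 8·10 = 81.2; r = 83.5 − 81.2 = 2.3
Signs: + + − + − +
Runs: +×2, −×1, +×1, −×1, +×1 → 5

5 runs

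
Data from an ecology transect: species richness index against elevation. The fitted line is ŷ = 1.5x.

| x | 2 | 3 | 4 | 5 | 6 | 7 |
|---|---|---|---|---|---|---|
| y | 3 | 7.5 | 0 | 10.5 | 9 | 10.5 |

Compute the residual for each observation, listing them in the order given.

x=2: ŷ = 1.5·2 = 3; e = 3 − 3 = 0
x=3: ŷ = 1.5·3 = 4.5; e = 7.5 − 4.5 = 3
x=4: ŷ = 1.5·4 = 6; e = 0 − 6 = -6
x=5: ŷ = 1.5·5 = 7.5; e = 10.5 − 7.5 = 3
x=6: ŷ = 1.5·6 = 9; e = 9 − 9 = 0
x=7: ŷ = 1.5·7 = 10.5; e = 10.5 − 10.5 = 0

0, 3, -6, 3, 0, 0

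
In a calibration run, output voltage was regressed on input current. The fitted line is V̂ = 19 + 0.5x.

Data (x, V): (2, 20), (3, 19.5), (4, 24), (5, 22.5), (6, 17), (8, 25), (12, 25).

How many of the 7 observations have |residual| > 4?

x=2: V̂ = 19 + 0.5·2 = 20; r = 20 − 20 = 0
x=3: V̂ = 19 + 0.5·3 = 20.5; r = 19.5 − 20.5 = -1
x=4: V̂ = 19 + 0.5·4 = 21; r = 24 − 21 = 3
x=5: V̂ = 19 + 0.5·5 = 21.5; r = 22.5 − 21.5 = 1
x=6: V̂ = 19 + 0.5·6 = 22; r = 17 − 22 = -5
x=8: V̂ = 19 + 0.5·8 = 23; r = 25 − 23 = 2
x=12: V̂ = 19 + 0.5·12 = 25; r = 25 − 25 = 0
|r| > 4: x=6 (|r|=5) → 1

1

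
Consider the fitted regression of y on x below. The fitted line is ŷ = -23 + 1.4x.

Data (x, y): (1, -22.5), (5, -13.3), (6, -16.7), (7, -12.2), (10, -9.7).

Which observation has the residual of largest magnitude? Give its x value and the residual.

x=1: ŷ = -23 + 1.4·1 = -21.6; r = -22.5 − (-21.6) = -0.9
x=5: ŷ = -23 + 1.4·5 = -16; r = -13.3 − (-16) = 2.7
x=6: ŷ = -23 + 1.4·6 = -14.6; r = -16.7 − (-14.6) = -2.1
x=7: ŷ = -23 + 1.4·7 = -13.2; r = -12.2 − (-13.2) = 1
x=10: ŷ = -23 + 1.4·10 = -9; r = -9.7 − (-9) = -0.7
Largest |r| is 2.7 at x = 5, residual 2.7.

x = 5, r = 2.7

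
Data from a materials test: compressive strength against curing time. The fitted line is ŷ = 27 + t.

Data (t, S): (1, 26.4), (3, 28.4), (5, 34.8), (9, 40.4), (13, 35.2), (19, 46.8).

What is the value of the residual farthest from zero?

r = -4.8

t=1: ŷ = 27 + 1 = 28; r = 26.4 − 28 = -1.6
t=3: ŷ = 27 + 3 = 30; r = 28.4 − 30 = -1.6
t=5: ŷ = 27 + 5 = 32; r = 34.8 − 32 = 2.8
t=9: ŷ = 27 + 9 = 36; r = 40.4 − 36 = 4.4
t=13: ŷ = 27 + 13 = 40; r = 35.2 − 40 = -4.8
t=19: ŷ = 27 + 19 = 46; r = 46.8 − 46 = 0.8
Largest |r| is 4.8 at t = 13, residual -4.8.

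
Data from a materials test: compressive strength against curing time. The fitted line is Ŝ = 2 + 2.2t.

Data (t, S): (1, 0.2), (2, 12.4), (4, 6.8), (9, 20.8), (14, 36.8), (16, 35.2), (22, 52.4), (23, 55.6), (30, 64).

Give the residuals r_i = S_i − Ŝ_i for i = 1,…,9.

-4, 6, -4, -1, 4, -2, 2, 3, -4

t=1: Ŝ = 2 + 2.2·1 = 4.2; r = 0.2 − 4.2 = -4
t=2: Ŝ = 2 + 2.2·2 = 6.4; r = 12.4 − 6.4 = 6
t=4: Ŝ = 2 + 2.2·4 = 10.8; r = 6.8 − 10.8 = -4
t=9: Ŝ = 2 + 2.2·9 = 21.8; r = 20.8 − 21.8 = -1
t=14: Ŝ = 2 + 2.2·14 = 32.8; r = 36.8 − 32.8 = 4
t=16: Ŝ = 2 + 2.2·16 = 37.2; r = 35.2 − 37.2 = -2
t=22: Ŝ = 2 + 2.2·22 = 50.4; r = 52.4 − 50.4 = 2
t=23: Ŝ = 2 + 2.2·23 = 52.6; r = 55.6 − 52.6 = 3
t=30: Ŝ = 2 + 2.2·30 = 68; r = 64 − 68 = -4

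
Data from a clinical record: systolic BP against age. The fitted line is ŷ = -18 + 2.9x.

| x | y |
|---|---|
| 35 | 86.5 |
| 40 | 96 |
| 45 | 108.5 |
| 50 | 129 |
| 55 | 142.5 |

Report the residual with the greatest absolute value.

x=35: ŷ = -18 + 2.9·35 = 83.5; e = 86.5 − 83.5 = 3
x=40: ŷ = -18 + 2.9·40 = 98; e = 96 − 98 = -2
x=45: ŷ = -18 + 2.9·45 = 112.5; e = 108.5 − 112.5 = -4
x=50: ŷ = -18 + 2.9·50 = 127; e = 129 − 127 = 2
x=55: ŷ = -18 + 2.9·55 = 141.5; e = 142.5 − 141.5 = 1
Largest |e| is 4 at x = 45, residual -4.

e = -4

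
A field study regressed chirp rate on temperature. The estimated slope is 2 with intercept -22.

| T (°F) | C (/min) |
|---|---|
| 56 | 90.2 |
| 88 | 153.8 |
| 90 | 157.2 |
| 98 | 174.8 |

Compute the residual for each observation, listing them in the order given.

0.2, -0.2, -0.8, 0.8

T=56: ŷ = -22 + 2·56 = 90; e = 90.2 − 90 = 0.2
T=88: ŷ = -22 + 2·88 = 154; e = 153.8 − 154 = -0.2
T=90: ŷ = -22 + 2·90 = 158; e = 157.2 − 158 = -0.8
T=98: ŷ = -22 + 2·98 = 174; e = 174.8 − 174 = 0.8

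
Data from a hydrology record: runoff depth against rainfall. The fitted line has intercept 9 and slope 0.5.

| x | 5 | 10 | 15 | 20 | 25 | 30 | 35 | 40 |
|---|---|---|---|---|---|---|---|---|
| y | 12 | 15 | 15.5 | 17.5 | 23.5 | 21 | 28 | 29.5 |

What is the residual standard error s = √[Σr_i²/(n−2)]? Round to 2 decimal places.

s = 1.83

x=5: ŷ = 9 + 0.5·5 = 11.5; r = 12 − 11.5 = 0.5
x=10: ŷ = 9 + 0.5·10 = 14; r = 15 − 14 = 1
x=15: ŷ = 9 + 0.5·15 = 16.5; r = 15.5 − 16.5 = -1
x=20: ŷ = 9 + 0.5·20 = 19; r = 17.5 − 19 = -1.5
x=25: ŷ = 9 + 0.5·25 = 21.5; r = 23.5 − 21.5 = 2
x=30: ŷ = 9 + 0.5·30 = 24; r = 21 − 24 = -3
x=35: ŷ = 9 + 0.5·35 = 26.5; r = 28 − 26.5 = 1.5
x=40: ŷ = 9 + 0.5·40 = 29; r = 29.5 − 29 = 0.5
SSE = 0.25 + 1 + 1 + 2.25 + 4 + 9 + 2.25 + 0.25 = 20
s = √(20/6) = √3.33333 ≈ 1.83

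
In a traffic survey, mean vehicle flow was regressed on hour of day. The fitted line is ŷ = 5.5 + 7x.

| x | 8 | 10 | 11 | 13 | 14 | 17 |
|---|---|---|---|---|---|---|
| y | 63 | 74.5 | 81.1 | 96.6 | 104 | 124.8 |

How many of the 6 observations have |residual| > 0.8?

x=8: ŷ = 5.5 + 7·8 = 61.5; e = 63 − 61.5 = 1.5
x=10: ŷ = 5.5 + 7·10 = 75.5; e = 74.5 − 75.5 = -1
x=11: ŷ = 5.5 + 7·11 = 82.5; e = 81.1 − 82.5 = -1.4
x=13: ŷ = 5.5 + 7·13 = 96.5; e = 96.6 − 96.5 = 0.1
x=14: ŷ = 5.5 + 7·14 = 103.5; e = 104 − 103.5 = 0.5
x=17: ŷ = 5.5 + 7·17 = 124.5; e = 124.8 − 124.5 = 0.3
|e| > 0.8: x=8 (|e|=1.5), x=10 (|e|=1), x=11 (|e|=1.4) → 3

3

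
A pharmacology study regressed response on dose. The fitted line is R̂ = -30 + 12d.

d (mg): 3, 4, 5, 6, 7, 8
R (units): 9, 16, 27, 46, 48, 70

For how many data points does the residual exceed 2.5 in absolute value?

d=3: R̂ = -30 + 12·3 = 6; e = 9 − 6 = 3
d=4: R̂ = -30 + 12·4 = 18; e = 16 − 18 = -2
d=5: R̂ = -30 + 12·5 = 30; e = 27 − 30 = -3
d=6: R̂ = -30 + 12·6 = 42; e = 46 − 42 = 4
d=7: R̂ = -30 + 12·7 = 54; e = 48 − 54 = -6
d=8: R̂ = -30 + 12·8 = 66; e = 70 − 66 = 4
|e| > 2.5: d=3 (|e|=3), d=5 (|e|=3), d=6 (|e|=4), d=7 (|e|=6), d=8 (|e|=4) → 5

5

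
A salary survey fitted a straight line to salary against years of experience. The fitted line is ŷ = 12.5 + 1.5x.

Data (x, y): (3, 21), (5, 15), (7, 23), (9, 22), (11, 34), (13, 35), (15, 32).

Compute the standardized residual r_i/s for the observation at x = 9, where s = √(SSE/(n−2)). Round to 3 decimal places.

-0.894

x=3: ŷ = 12.5 + 1.5·3 = 17; r = 21 − 17 = 4
x=5: ŷ = 12.5 + 1.5·5 = 20; r = 15 − 20 = -5
x=7: ŷ = 12.5 + 1.5·7 = 23; r = 23 − 23 = 0
x=9: ŷ = 12.5 + 1.5·9 = 26; r = 22 − 26 = -4
x=11: ŷ = 12.5 + 1.5·11 = 29; r = 34 − 29 = 5
x=13: ŷ = 12.5 + 1.5·13 = 32; r = 35 − 32 = 3
x=15: ŷ = 12.5 + 1.5·15 = 35; r = 32 − 35 = -3
SSE = 16 + 25 + 0 + 16 + 25 + 9 + 9 = 100
s = √(100/5) = 4.47214
r/s = -4 / 4.47214 = -0.894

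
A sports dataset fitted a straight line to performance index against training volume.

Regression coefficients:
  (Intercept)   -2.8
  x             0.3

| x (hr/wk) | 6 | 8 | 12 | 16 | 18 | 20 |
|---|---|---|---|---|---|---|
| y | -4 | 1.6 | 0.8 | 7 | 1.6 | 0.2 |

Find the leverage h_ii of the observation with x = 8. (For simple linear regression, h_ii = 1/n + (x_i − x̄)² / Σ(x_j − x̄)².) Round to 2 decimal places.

h = 0.35

x̄ = (6 + 8 + 12 + 16 + 18 + 20)/6 = 13.3333
Σ(x − x̄)² = 53.7778 + 28.4444 + 1.77778 + 7.11111 + 21.7778 + 44.4444 = 157.333
h = 1/6 + (-5.33333)²/157.333 = 0.166667 + 0.180791 = 0.35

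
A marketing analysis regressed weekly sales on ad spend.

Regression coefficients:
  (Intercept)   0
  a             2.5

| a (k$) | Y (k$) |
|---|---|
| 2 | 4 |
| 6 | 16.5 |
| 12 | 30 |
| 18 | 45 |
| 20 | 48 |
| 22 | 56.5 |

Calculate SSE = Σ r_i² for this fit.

SSE = 9.5

a=2: Ŷ = 2.5·2 = 5; r = 4 − 5 = -1
a=6: Ŷ = 2.5·6 = 15; r = 16.5 − 15 = 1.5
a=12: Ŷ = 2.5·12 = 30; r = 30 − 30 = 0
a=18: Ŷ = 2.5·18 = 45; r = 45 − 45 = 0
a=20: Ŷ = 2.5·20 = 50; r = 48 − 50 = -2
a=22: Ŷ = 2.5·22 = 55; r = 56.5 − 55 = 1.5
SSE = 1 + 2.25 + 0 + 0 + 4 + 2.25 = 9.5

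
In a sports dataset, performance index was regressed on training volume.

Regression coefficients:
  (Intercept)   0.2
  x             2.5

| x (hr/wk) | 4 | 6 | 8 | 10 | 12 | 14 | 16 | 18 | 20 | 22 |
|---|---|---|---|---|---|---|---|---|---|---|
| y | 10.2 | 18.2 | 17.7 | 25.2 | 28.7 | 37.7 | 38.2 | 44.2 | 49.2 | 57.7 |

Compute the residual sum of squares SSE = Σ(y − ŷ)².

x=4: ŷ = 0.2 + 2.5·4 = 10.2; e = 10.2 − 10.2 = 0
x=6: ŷ = 0.2 + 2.5·6 = 15.2; e = 18.2 − 15.2 = 3
x=8: ŷ = 0.2 + 2.5·8 = 20.2; e = 17.7 − 20.2 = -2.5
x=10: ŷ = 0.2 + 2.5·10 = 25.2; e = 25.2 − 25.2 = 0
x=12: ŷ = 0.2 + 2.5·12 = 30.2; e = 28.7 − 30.2 = -1.5
x=14: ŷ = 0.2 + 2.5·14 = 35.2; e = 37.7 − 35.2 = 2.5
x=16: ŷ = 0.2 + 2.5·16 = 40.2; e = 38.2 − 40.2 = -2
x=18: ŷ = 0.2 + 2.5·18 = 45.2; e = 44.2 − 45.2 = -1
x=20: ŷ = 0.2 + 2.5·20 = 50.2; e = 49.2 − 50.2 = -1
x=22: ŷ = 0.2 + 2.5·22 = 55.2; e = 57.7 − 55.2 = 2.5
SSE = 0 + 9 + 6.25 + 0 + 2.25 + 6.25 + 4 + 1 + 1 + 6.25 = 36

SSE = 36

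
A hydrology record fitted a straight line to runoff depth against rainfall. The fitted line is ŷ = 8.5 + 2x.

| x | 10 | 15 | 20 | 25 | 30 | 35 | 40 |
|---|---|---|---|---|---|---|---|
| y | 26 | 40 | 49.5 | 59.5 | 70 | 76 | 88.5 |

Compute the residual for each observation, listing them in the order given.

-2.5, 1.5, 1, 1, 1.5, -2.5, 0

x=10: ŷ = 8.5 + 2·10 = 28.5; e = 26 − 28.5 = -2.5
x=15: ŷ = 8.5 + 2·15 = 38.5; e = 40 − 38.5 = 1.5
x=20: ŷ = 8.5 + 2·20 = 48.5; e = 49.5 − 48.5 = 1
x=25: ŷ = 8.5 + 2·25 = 58.5; e = 59.5 − 58.5 = 1
x=30: ŷ = 8.5 + 2·30 = 68.5; e = 70 − 68.5 = 1.5
x=35: ŷ = 8.5 + 2·35 = 78.5; e = 76 − 78.5 = -2.5
x=40: ŷ = 8.5 + 2·40 = 88.5; e = 88.5 − 88.5 = 0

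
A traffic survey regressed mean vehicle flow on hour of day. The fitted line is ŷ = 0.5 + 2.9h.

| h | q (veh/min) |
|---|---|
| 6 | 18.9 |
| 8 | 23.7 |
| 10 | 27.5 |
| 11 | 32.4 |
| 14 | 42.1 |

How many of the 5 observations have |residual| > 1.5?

1

h=6: ŷ = 0.5 + 2.9·6 = 17.9; e = 18.9 − 17.9 = 1
h=8: ŷ = 0.5 + 2.9·8 = 23.7; e = 23.7 − 23.7 = 0
h=10: ŷ = 0.5 + 2.9·10 = 29.5; e = 27.5 − 29.5 = -2
h=11: ŷ = 0.5 + 2.9·11 = 32.4; e = 32.4 − 32.4 = 0
h=14: ŷ = 0.5 + 2.9·14 = 41.1; e = 42.1 − 41.1 = 1
|e| > 1.5: h=10 (|e|=2) → 1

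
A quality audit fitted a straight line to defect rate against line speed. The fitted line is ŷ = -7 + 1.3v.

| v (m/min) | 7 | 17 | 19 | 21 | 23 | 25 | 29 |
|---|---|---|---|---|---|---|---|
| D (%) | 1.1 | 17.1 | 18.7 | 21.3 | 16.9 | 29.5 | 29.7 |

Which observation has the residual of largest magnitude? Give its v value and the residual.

v=7: ŷ = -7 + 1.3·7 = 2.1; r = 1.1 − 2.1 = -1
v=17: ŷ = -7 + 1.3·17 = 15.1; r = 17.1 − 15.1 = 2
v=19: ŷ = -7 + 1.3·19 = 17.7; r = 18.7 − 17.7 = 1
v=21: ŷ = -7 + 1.3·21 = 20.3; r = 21.3 − 20.3 = 1
v=23: ŷ = -7 + 1.3·23 = 22.9; r = 16.9 − 22.9 = -6
v=25: ŷ = -7 + 1.3·25 = 25.5; r = 29.5 − 25.5 = 4
v=29: ŷ = -7 + 1.3·29 = 30.7; r = 29.7 − 30.7 = -1
Largest |r| is 6 at v = 23, residual -6.

v = 23, r = -6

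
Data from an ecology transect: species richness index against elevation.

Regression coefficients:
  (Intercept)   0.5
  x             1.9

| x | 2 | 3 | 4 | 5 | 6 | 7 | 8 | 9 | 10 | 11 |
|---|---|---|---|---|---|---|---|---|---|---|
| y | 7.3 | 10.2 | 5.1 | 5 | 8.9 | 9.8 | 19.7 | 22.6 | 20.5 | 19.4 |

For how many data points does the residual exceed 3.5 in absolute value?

5

x=2: ŷ = 0.5 + 1.9·2 = 4.3; r = 7.3 − 4.3 = 3
x=3: ŷ = 0.5 + 1.9·3 = 6.2; r = 10.2 − 6.2 = 4
x=4: ŷ = 0.5 + 1.9·4 = 8.1; r = 5.1 − 8.1 = -3
x=5: ŷ = 0.5 + 1.9·5 = 10; r = 5 − 10 = -5
x=6: ŷ = 0.5 + 1.9·6 = 11.9; r = 8.9 − 11.9 = -3
x=7: ŷ = 0.5 + 1.9·7 = 13.8; r = 9.8 − 13.8 = -4
x=8: ŷ = 0.5 + 1.9·8 = 15.7; r = 19.7 − 15.7 = 4
x=9: ŷ = 0.5 + 1.9·9 = 17.6; r = 22.6 − 17.6 = 5
x=10: ŷ = 0.5 + 1.9·10 = 19.5; r = 20.5 − 19.5 = 1
x=11: ŷ = 0.5 + 1.9·11 = 21.4; r = 19.4 − 21.4 = -2
|r| > 3.5: x=3 (|r|=4), x=5 (|r|=5), x=7 (|r|=4), x=8 (|r|=4), x=9 (|r|=5) → 5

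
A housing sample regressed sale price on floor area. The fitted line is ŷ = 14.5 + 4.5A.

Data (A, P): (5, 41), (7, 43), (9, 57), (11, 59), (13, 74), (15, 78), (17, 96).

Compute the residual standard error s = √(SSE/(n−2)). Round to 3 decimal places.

s = 4.382

A=5: ŷ = 14.5 + 4.5·5 = 37; r = 41 − 37 = 4
A=7: ŷ = 14.5 + 4.5·7 = 46; r = 43 − 46 = -3
A=9: ŷ = 14.5 + 4.5·9 = 55; r = 57 − 55 = 2
A=11: ŷ = 14.5 + 4.5·11 = 64; r = 59 − 64 = -5
A=13: ŷ = 14.5 + 4.5·13 = 73; r = 74 − 73 = 1
A=15: ŷ = 14.5 + 4.5·15 = 82; r = 78 − 82 = -4
A=17: ŷ = 14.5 + 4.5·17 = 91; r = 96 − 91 = 5
SSE = 16 + 9 + 4 + 25 + 1 + 16 + 25 = 96
s = √(96/5) = √19.2 ≈ 4.382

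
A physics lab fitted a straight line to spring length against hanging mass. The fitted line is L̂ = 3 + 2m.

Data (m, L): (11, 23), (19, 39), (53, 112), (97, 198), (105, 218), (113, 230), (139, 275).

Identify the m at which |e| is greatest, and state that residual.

m = 139, e = -6

m=11: L̂ = 3 + 2·11 = 25; e = 23 − 25 = -2
m=19: L̂ = 3 + 2·19 = 41; e = 39 − 41 = -2
m=53: L̂ = 3 + 2·53 = 109; e = 112 − 109 = 3
m=97: L̂ = 3 + 2·97 = 197; e = 198 − 197 = 1
m=105: L̂ = 3 + 2·105 = 213; e = 218 − 213 = 5
m=113: L̂ = 3 + 2·113 = 229; e = 230 − 229 = 1
m=139: L̂ = 3 + 2·139 = 281; e = 275 − 281 = -6
Largest |e| is 6 at m = 139, residual -6.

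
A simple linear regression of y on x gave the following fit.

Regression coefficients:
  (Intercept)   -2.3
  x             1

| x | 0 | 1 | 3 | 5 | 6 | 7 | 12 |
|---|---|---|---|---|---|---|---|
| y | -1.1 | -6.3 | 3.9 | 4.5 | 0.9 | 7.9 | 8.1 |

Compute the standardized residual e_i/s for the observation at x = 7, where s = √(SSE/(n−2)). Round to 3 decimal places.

x=0: ŷ = -2.3 + 0 = -2.3; e = -1.1 − (-2.3) = 1.2
x=1: ŷ = -2.3 + 1 = -1.3; e = -6.3 − (-1.3) = -5
x=3: ŷ = -2.3 + 3 = 0.7; e = 3.9 − 0.7 = 3.2
x=5: ŷ = -2.3 + 5 = 2.7; e = 4.5 − 2.7 = 1.8
x=6: ŷ = -2.3 + 6 = 3.7; e = 0.9 − 3.7 = -2.8
x=7: ŷ = -2.3 + 7 = 4.7; e = 7.9 − 4.7 = 3.2
x=12: ŷ = -2.3 + 12 = 9.7; e = 8.1 − 9.7 = -1.6
SSE = 1.44 + 25 + 10.24 + 3.24 + 7.84 + 10.24 + 2.56 = 60.56
s = √(60.56/5) = 3.48023
e/s = 3.2 / 3.48023 = 0.919

0.919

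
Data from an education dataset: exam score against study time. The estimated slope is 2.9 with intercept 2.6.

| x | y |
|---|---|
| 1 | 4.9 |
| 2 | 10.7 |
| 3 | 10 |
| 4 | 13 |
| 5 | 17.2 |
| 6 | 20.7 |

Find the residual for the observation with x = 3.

r = -1.3

ŷ = 2.6 + 2.9·3 = 11.3
r = 10 − 11.3 = -1.3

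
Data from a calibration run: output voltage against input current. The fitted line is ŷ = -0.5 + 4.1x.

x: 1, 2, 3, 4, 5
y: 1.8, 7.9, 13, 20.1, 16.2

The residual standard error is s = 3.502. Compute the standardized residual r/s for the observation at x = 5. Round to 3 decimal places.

ŷ = -0.5 + 4.1·5 = 20
r = 16.2 − 20 = -3.8
r/s = -3.8 / 3.502 = -1.085

-1.085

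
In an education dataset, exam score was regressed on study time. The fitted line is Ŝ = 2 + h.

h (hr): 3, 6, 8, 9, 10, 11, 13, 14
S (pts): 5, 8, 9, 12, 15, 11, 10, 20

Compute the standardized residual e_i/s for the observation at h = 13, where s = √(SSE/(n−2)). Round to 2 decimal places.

h=3: Ŝ = 2 + 3 = 5; e = 5 − 5 = 0
h=6: Ŝ = 2 + 6 = 8; e = 8 − 8 = 0
h=8: Ŝ = 2 + 8 = 10; e = 9 − 10 = -1
h=9: Ŝ = 2 + 9 = 11; e = 12 − 11 = 1
h=10: Ŝ = 2 + 10 = 12; e = 15 − 12 = 3
h=11: Ŝ = 2 + 11 = 13; e = 11 − 13 = -2
h=13: Ŝ = 2 + 13 = 15; e = 10 − 15 = -5
h=14: Ŝ = 2 + 14 = 16; e = 20 − 16 = 4
SSE = 0 + 0 + 1 + 1 + 9 + 4 + 25 + 16 = 56
s = √(56/6) = 3.05505
e/s = -5 / 3.05505 = -1.64

-1.64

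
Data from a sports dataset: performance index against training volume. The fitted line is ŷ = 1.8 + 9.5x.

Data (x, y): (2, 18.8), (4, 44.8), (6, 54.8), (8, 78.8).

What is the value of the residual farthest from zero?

e = 5

x=2: ŷ = 1.8 + 9.5·2 = 20.8; e = 18.8 − 20.8 = -2
x=4: ŷ = 1.8 + 9.5·4 = 39.8; e = 44.8 − 39.8 = 5
x=6: ŷ = 1.8 + 9.5·6 = 58.8; e = 54.8 − 58.8 = -4
x=8: ŷ = 1.8 + 9.5·8 = 77.8; e = 78.8 − 77.8 = 1
Largest |e| is 5 at x = 4, residual 5.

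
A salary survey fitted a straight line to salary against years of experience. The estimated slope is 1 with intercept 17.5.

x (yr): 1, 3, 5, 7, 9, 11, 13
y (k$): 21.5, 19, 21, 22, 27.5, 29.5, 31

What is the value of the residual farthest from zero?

r = 3

x=1: ŷ = 17.5 + 1 = 18.5; r = 21.5 − 18.5 = 3
x=3: ŷ = 17.5 + 3 = 20.5; r = 19 − 20.5 = -1.5
x=5: ŷ = 17.5 + 5 = 22.5; r = 21 − 22.5 = -1.5
x=7: ŷ = 17.5 + 7 = 24.5; r = 22 − 24.5 = -2.5
x=9: ŷ = 17.5 + 9 = 26.5; r = 27.5 − 26.5 = 1
x=11: ŷ = 17.5 + 11 = 28.5; r = 29.5 − 28.5 = 1
x=13: ŷ = 17.5 + 13 = 30.5; r = 31 − 30.5 = 0.5
Largest |r| is 3 at x = 1, residual 3.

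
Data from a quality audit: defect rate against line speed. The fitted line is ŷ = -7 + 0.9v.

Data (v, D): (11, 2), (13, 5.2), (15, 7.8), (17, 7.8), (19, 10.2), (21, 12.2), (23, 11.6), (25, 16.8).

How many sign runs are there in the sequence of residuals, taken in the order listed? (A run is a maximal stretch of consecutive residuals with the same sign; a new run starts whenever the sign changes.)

6 runs

v=11: ŷ = -7 + 0.9·11 = 2.9; r = 2 − 2.9 = -0.9
v=13: ŷ = -7 + 0.9·13 = 4.7; r = 5.2 − 4.7 = 0.5
v=15: ŷ = -7 + 0.9·15 = 6.5; r = 7.8 − 6.5 = 1.3
v=17: ŷ = -7 + 0.9·17 = 8.3; r = 7.8 − 8.3 = -0.5
v=19: ŷ = -7 + 0.9·19 = 10.1; r = 10.2 − 10.1 = 0.1
v=21: ŷ = -7 + 0.9·21 = 11.9; r = 12.2 − 11.9 = 0.3
v=23: ŷ = -7 + 0.9·23 = 13.7; r = 11.6 − 13.7 = -2.1
v=25: ŷ = -7 + 0.9·25 = 15.5; r = 16.8 − 15.5 = 1.3
Signs: − + + − + + − +
Runs: −×1, +×2, −×1, +×2, −×1, +×1 → 6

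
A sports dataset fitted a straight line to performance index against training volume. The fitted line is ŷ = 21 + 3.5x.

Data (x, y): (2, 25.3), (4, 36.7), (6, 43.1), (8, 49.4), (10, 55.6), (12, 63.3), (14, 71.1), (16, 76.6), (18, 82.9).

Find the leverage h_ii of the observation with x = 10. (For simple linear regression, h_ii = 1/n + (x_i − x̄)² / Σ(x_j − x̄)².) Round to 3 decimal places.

x̄ = (2 + 4 + 6 + 8 + 10 + 12 + 14 + 16 + 18)/9 = 10
Σ(x − x̄)² = 64 + 36 + 16 + 4 + 0 + 4 + 16 + 36 + 64 = 240
h = 1/9 + (0)²/240 = 0.111111 + 0 = 0.111

h = 0.111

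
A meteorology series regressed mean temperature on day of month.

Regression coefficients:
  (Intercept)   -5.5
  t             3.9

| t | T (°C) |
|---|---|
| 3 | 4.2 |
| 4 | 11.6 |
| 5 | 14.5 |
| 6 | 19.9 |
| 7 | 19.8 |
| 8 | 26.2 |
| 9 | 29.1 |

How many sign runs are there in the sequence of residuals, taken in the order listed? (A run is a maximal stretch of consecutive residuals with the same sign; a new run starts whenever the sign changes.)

t=3: ŷ = -5.5 + 3.9·3 = 6.2; e = 4.2 − 6.2 = -2
t=4: ŷ = -5.5 + 3.9·4 = 10.1; e = 11.6 − 10.1 = 1.5
t=5: ŷ = -5.5 + 3.9·5 = 14; e = 14.5 − 14 = 0.5
t=6: ŷ = -5.5 + 3.9·6 = 17.9; e = 19.9 − 17.9 = 2
t=7: ŷ = -5.5 + 3.9·7 = 21.8; e = 19.8 − 21.8 = -2
t=8: ŷ = -5.5 + 3.9·8 = 25.7; e = 26.2 − 25.7 = 0.5
t=9: ŷ = -5.5 + 3.9·9 = 29.6; e = 29.1 − 29.6 = -0.5
Signs: − + + + − + −
Runs: −×1, +×3, −×1, +×1, −×1 → 5

5 runs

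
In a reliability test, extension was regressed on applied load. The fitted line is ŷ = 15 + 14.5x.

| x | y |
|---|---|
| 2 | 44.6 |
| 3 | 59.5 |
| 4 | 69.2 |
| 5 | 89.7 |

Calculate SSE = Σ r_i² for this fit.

x=2: ŷ = 15 + 14.5·2 = 44; r = 44.6 − 44 = 0.6
x=3: ŷ = 15 + 14.5·3 = 58.5; r = 59.5 − 58.5 = 1
x=4: ŷ = 15 + 14.5·4 = 73; r = 69.2 − 73 = -3.8
x=5: ŷ = 15 + 14.5·5 = 87.5; r = 89.7 − 87.5 = 2.2
SSE = 0.36 + 1 + 14.44 + 4.84 = 20.64

SSE = 20.64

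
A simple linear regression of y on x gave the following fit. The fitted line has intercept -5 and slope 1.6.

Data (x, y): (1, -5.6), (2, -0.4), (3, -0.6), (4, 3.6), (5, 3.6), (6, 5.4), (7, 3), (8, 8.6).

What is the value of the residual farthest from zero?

x=1: ŷ = -5 + 1.6·1 = -3.4; r = -5.6 − (-3.4) = -2.2
x=2: ŷ = -5 + 1.6·2 = -1.8; r = -0.4 − (-1.8) = 1.4
x=3: ŷ = -5 + 1.6·3 = -0.2; r = -0.6 − (-0.2) = -0.4
x=4: ŷ = -5 + 1.6·4 = 1.4; r = 3.6 − 1.4 = 2.2
x=5: ŷ = -5 + 1.6·5 = 3; r = 3.6 − 3 = 0.6
x=6: ŷ = -5 + 1.6·6 = 4.6; r = 5.4 − 4.6 = 0.8
x=7: ŷ = -5 + 1.6·7 = 6.2; r = 3 − 6.2 = -3.2
x=8: ŷ = -5 + 1.6·8 = 7.8; r = 8.6 − 7.8 = 0.8
Largest |r| is 3.2 at x = 7, residual -3.2.

r = -3.2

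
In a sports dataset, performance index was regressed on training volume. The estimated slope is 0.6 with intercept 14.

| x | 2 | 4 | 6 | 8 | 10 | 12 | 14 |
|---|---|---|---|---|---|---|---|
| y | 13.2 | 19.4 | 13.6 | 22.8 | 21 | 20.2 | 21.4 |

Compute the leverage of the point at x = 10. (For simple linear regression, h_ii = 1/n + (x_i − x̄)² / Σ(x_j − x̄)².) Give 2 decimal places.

h = 0.18

x̄ = (2 + 4 + 6 + 8 + 10 + 12 + 14)/7 = 8
Σ(x − x̄)² = 36 + 16 + 4 + 0 + 4 + 16 + 36 = 112
h = 1/7 + (2)²/112 = 0.142857 + 0.0357143 = 0.18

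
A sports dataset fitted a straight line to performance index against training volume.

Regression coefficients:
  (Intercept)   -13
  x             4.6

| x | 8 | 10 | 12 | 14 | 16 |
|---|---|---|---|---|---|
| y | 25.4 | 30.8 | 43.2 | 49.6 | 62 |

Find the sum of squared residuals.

SSE = 13.6

x=8: ŷ = -13 + 4.6·8 = 23.8; r = 25.4 − 23.8 = 1.6
x=10: ŷ = -13 + 4.6·10 = 33; r = 30.8 − 33 = -2.2
x=12: ŷ = -13 + 4.6·12 = 42.2; r = 43.2 − 42.2 = 1
x=14: ŷ = -13 + 4.6·14 = 51.4; r = 49.6 − 51.4 = -1.8
x=16: ŷ = -13 + 4.6·16 = 60.6; r = 62 − 60.6 = 1.4
SSE = 2.56 + 4.84 + 1 + 3.24 + 1.96 = 13.6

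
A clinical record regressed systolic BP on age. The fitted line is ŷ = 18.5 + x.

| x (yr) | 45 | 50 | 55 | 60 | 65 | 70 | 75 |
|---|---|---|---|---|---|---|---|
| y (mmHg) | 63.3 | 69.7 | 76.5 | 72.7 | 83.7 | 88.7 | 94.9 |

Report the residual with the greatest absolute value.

x=45: ŷ = 18.5 + 45 = 63.5; e = 63.3 − 63.5 = -0.2
x=50: ŷ = 18.5 + 50 = 68.5; e = 69.7 − 68.5 = 1.2
x=55: ŷ = 18.5 + 55 = 73.5; e = 76.5 − 73.5 = 3
x=60: ŷ = 18.5 + 60 = 78.5; e = 72.7 − 78.5 = -5.8
x=65: ŷ = 18.5 + 65 = 83.5; e = 83.7 − 83.5 = 0.2
x=70: ŷ = 18.5 + 70 = 88.5; e = 88.7 − 88.5 = 0.2
x=75: ŷ = 18.5 + 75 = 93.5; e = 94.9 − 93.5 = 1.4
Largest |e| is 5.8 at x = 60, residual -5.8.

e = -5.8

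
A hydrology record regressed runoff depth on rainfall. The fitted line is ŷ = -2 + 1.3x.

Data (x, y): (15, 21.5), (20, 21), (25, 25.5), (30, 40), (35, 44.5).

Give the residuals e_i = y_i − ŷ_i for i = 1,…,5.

4, -3, -5, 3, 1

x=15: ŷ = -2 + 1.3·15 = 17.5; e = 21.5 − 17.5 = 4
x=20: ŷ = -2 + 1.3·20 = 24; e = 21 − 24 = -3
x=25: ŷ = -2 + 1.3·25 = 30.5; e = 25.5 − 30.5 = -5
x=30: ŷ = -2 + 1.3·30 = 37; e = 40 − 37 = 3
x=35: ŷ = -2 + 1.3·35 = 43.5; e = 44.5 − 43.5 = 1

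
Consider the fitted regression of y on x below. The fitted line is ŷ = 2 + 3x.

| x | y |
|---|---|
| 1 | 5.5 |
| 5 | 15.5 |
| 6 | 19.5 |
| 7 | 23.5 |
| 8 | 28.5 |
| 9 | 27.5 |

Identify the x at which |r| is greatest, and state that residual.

x = 8, r = 2.5

x=1: ŷ = 2 + 3·1 = 5; r = 5.5 − 5 = 0.5
x=5: ŷ = 2 + 3·5 = 17; r = 15.5 − 17 = -1.5
x=6: ŷ = 2 + 3·6 = 20; r = 19.5 − 20 = -0.5
x=7: ŷ = 2 + 3·7 = 23; r = 23.5 − 23 = 0.5
x=8: ŷ = 2 + 3·8 = 26; r = 28.5 − 26 = 2.5
x=9: ŷ = 2 + 3·9 = 29; r = 27.5 − 29 = -1.5
Largest |r| is 2.5 at x = 8, residual 2.5.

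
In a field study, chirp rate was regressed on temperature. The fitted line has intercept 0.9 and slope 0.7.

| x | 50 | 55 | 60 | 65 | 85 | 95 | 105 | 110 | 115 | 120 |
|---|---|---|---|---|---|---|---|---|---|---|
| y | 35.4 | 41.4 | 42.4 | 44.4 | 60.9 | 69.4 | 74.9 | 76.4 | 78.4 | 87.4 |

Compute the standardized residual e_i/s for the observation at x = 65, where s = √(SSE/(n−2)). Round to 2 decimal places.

-1.02

x=50: ŷ = 0.9 + 0.7·50 = 35.9; e = 35.4 − 35.9 = -0.5
x=55: ŷ = 0.9 + 0.7·55 = 39.4; e = 41.4 − 39.4 = 2
x=60: ŷ = 0.9 + 0.7·60 = 42.9; e = 42.4 − 42.9 = -0.5
x=65: ŷ = 0.9 + 0.7·65 = 46.4; e = 44.4 − 46.4 = -2
x=85: ŷ = 0.9 + 0.7·85 = 60.4; e = 60.9 − 60.4 = 0.5
x=95: ŷ = 0.9 + 0.7·95 = 67.4; e = 69.4 − 67.4 = 2
x=105: ŷ = 0.9 + 0.7·105 = 74.4; e = 74.9 − 74.4 = 0.5
x=110: ŷ = 0.9 + 0.7·110 = 77.9; e = 76.4 − 77.9 = -1.5
x=115: ŷ = 0.9 + 0.7·115 = 81.4; e = 78.4 − 81.4 = -3
x=120: ŷ = 0.9 + 0.7·120 = 84.9; e = 87.4 − 84.9 = 2.5
SSE = 0.25 + 4 + 0.25 + 4 + 0.25 + 4 + 0.25 + 2.25 + 9 + 6.25 = 30.5
s = √(30.5/8) = 1.95256
e/s = -2 / 1.95256 = -1.02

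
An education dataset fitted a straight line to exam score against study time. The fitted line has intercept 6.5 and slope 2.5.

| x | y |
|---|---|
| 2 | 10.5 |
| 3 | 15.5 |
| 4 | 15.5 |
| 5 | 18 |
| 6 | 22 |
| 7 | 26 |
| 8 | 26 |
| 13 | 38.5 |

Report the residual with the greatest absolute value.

x=2: ŷ = 6.5 + 2.5·2 = 11.5; e = 10.5 − 11.5 = -1
x=3: ŷ = 6.5 + 2.5·3 = 14; e = 15.5 − 14 = 1.5
x=4: ŷ = 6.5 + 2.5·4 = 16.5; e = 15.5 − 16.5 = -1
x=5: ŷ = 6.5 + 2.5·5 = 19; e = 18 − 19 = -1
x=6: ŷ = 6.5 + 2.5·6 = 21.5; e = 22 − 21.5 = 0.5
x=7: ŷ = 6.5 + 2.5·7 = 24; e = 26 − 24 = 2
x=8: ŷ = 6.5 + 2.5·8 = 26.5; e = 26 − 26.5 = -0.5
x=13: ŷ = 6.5 + 2.5·13 = 39; e = 38.5 − 39 = -0.5
Largest |e| is 2 at x = 7, residual 2.

e = 2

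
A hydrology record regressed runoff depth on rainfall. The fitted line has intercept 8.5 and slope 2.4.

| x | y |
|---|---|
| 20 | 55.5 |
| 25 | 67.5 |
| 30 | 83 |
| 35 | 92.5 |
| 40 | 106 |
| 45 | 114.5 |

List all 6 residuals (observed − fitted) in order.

x=20: ŷ = 8.5 + 2.4·20 = 56.5; e = 55.5 − 56.5 = -1
x=25: ŷ = 8.5 + 2.4·25 = 68.5; e = 67.5 − 68.5 = -1
x=30: ŷ = 8.5 + 2.4·30 = 80.5; e = 83 − 80.5 = 2.5
x=35: ŷ = 8.5 + 2.4·35 = 92.5; e = 92.5 − 92.5 = 0
x=40: ŷ = 8.5 + 2.4·40 = 104.5; e = 106 − 104.5 = 1.5
x=45: ŷ = 8.5 + 2.4·45 = 116.5; e = 114.5 − 116.5 = -2

-1, -1, 2.5, 0, 1.5, -2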